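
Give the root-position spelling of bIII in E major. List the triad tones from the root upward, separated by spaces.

G B D

Scale degree 3 in E major is G#. bIII uses the lowered form, G, taken from E minor. Stacking thirds in E minor on G gives G–B–D.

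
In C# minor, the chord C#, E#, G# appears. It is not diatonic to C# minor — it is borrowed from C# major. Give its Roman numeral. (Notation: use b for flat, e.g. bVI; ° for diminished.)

The root C# is the diatonic 1st degree of C# minor; the borrowing shows in the chord quality. C#–E#–G# is a major chord — the form found in C# major, not the diatonic i (C#m). Borrowed into C# minor it is written I.

I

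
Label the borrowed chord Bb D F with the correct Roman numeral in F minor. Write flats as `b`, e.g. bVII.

The root Bb is the diatonic 4th degree of F minor; the borrowing shows in the chord quality. The diatonic chord on degree 4 would be Bbm (iv), but Bb–D–F is the major chord from F major. As a borrowed chord it is labeled IV.

IV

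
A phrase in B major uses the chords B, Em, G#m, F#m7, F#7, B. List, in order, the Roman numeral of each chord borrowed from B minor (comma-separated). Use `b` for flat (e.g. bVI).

iv, v7

In B major the diatonic chords are B, C#m, D#m, E, F#, G#m, A#dim. B, G#m and F#7 all belong to that set. Em (E–G–B) doesn't fit — on degree 4 B major would have E (IV). Em is the degree-4 chord of B minor, so it is the borrowed iv. F#m7 (F#–A–C#–E) doesn't fit — on degree 5 B major would have F# (V). F#m7 is the degree-5 chord of B minor, so it is the borrowed v7.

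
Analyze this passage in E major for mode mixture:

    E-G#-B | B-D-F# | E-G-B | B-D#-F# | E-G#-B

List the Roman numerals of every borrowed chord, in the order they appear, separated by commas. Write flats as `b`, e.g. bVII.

The diatonic triads in E major are E, F#m, G#m, A, B, C#m, D#dim. E–G#–B = E and B–D#–F# = B are both diatonic. But B–D–F# is foreign: the diatonic V on degree 5 is B, whereas Bm comes from E minor. It is labeled v. E–G–B doesn't fit — on degree 1 E major would have E (I). Em is the degree-1 chord of E minor, so it is the borrowed i.

v, i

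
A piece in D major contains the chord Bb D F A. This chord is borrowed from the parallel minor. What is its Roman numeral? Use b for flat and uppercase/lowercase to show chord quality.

In D major scale degree 6 is B; Bb is its lowered form, from D minor. Bb–D–F–A is a major-seventh chord — the form found in D minor, not the diatonic vi (Bm). Borrowed into D major it is written bVImaj7.

bVImaj7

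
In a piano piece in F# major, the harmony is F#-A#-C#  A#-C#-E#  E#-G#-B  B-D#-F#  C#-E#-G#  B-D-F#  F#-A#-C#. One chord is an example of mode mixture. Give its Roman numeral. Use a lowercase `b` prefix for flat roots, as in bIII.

iv

The diatonic triads in F# major are F#, G#m, A#m, B, C#, D#m, E#dim. F#–A#–C# = F#, A#–C#–E# = A#m, E#–G#–B = E#dim, B–D#–F# = B and C#–E#–G# = C# are all diatonic. B–D–F# is not: scale degree 4 in F# major carries B (IV). In F# minor the chord on that degree is Bm, so here it functions as iv, borrowed from the parallel minor.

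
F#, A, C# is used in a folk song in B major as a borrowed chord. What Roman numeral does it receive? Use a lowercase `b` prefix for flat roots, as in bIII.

The root F# is the diatonic 5th degree of B major; the borrowing shows in the chord quality. The diatonic chord on degree 5 would be F# (V), but F#–A–C# is the minor chord from B minor. As a borrowed chord it is labeled v.

v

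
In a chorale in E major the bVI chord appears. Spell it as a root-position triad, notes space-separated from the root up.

The root of bVI is the lowered 6th degree: C# becomes C. In E minor the chord on C is C–E–G.

C E G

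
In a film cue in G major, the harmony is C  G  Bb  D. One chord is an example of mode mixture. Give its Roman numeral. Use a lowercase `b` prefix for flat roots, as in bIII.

bIII

G major has the diatonic set G, Am, Bm, C, D, Em, F#dim. C, G and D are all diatonic. But Bb (Bb–D–F) is foreign: the diatonic iii on degree 3 is Bm, whereas Bb comes from G minor. It is labeled bIII.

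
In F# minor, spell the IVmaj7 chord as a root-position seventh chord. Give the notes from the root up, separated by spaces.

B D# F# A#

IVmaj7 is built on scale degree 4, which is B in both F# minor and its parallel. In F# major the chord on B is B–D#–F#–A#.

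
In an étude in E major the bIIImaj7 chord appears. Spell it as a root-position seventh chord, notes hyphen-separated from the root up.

The root of bIIImaj7 is the lowered 3rd degree: G# becomes G. Building the major-seventh chord from the parallel minor on G: G–B–D–F#.

G-B-D-F#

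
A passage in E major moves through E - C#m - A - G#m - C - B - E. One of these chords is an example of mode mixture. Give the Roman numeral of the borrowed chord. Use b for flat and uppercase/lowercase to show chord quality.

The diatonic triads in E major are E, F#m, G#m, A, B, C#m, D#dim. E, C#m, A, G#m and B all belong to that set. But C (C–E–G) is foreign: the diatonic vi on degree 6 is C#m, whereas C comes from E minor. It is labeled bVI.

bVI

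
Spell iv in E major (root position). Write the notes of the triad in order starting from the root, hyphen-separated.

The root, A, is scale degree 4 — the same note in E major and E minor; only the chord quality changes. In E minor the chord on A is A–C–E.

A-C-E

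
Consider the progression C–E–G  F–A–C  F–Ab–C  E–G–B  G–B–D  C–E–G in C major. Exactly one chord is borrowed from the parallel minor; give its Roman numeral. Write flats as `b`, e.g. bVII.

iv

In C major the diatonic chords are C, Dm, Em, F, G, Am, Bdim. Of the given chords, C–E–G = C, F–A–C = F, E–G–B = Em and G–B–D = G are diatonic. F–Ab–C is not: scale degree 4 in C major carries F (IV). In C minor the chord on that degree is Fm, so here it functions as iv, borrowed from the parallel minor.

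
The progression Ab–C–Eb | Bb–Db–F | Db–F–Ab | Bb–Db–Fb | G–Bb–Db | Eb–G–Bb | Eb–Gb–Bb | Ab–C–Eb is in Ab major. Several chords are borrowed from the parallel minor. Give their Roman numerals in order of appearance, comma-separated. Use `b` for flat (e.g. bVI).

The diatonic triads in Ab major are Ab, Bbm, Cm, Db, Eb, Fm, Gdim. Ab–C–Eb = Ab, Bb–Db–F = Bbm, Db–F–Ab = Db, G–Bb–Db = Gdim and Eb–G–Bb = Eb are all diatonic. Bb–Db–Fb doesn't fit — on degree 2 Ab major would have Bbm (ii). Bbdim is the degree-2 chord of Ab minor, so it is the borrowed ii°. Eb–Gb–Bb doesn't fit — on degree 5 Ab major would have Eb (V). Ebm is the degree-5 chord of Ab minor, so it is the borrowed v.

ii°, v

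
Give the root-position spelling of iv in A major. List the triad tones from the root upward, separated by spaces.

D F A

iv is built on scale degree 4, which is D in both A major and its parallel. Building the minor chord from the parallel minor on D: D–F–A.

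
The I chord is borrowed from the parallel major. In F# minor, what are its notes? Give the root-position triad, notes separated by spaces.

F# A# C#

The root, F#, is scale degree 1 — the same note in F# minor and F# major; only the chord quality changes. Stacking thirds in F# major on F# gives F#–A#–C#.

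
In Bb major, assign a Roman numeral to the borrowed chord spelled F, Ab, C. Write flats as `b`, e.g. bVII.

The root F is the diatonic 5th degree of Bb major; the borrowing shows in the chord quality. F–Ab–C is a minor chord — the form found in Bb minor, not the diatonic V (F). Borrowed into Bb major it is written v.

v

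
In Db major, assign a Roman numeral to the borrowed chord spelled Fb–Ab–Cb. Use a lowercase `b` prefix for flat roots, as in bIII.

In Db major scale degree 3 is F; Fb is its lowered form, from Db minor. Diatonically Db major has Fm (iii) on that degree; Fb–Ab–Cb is instead the major chord native to Db minor, so it takes the label bIII.

bIII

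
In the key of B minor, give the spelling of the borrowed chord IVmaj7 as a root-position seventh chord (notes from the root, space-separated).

IVmaj7 is built on scale degree 4, which is E in both B minor and its parallel. Building the major-seventh chord from the parallel major on E: E–G#–B–D#.

E G# B D#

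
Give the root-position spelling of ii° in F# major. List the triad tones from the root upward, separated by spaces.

G# B D

The root, G#, is scale degree 2 — the same note in F# major and F# minor; only the chord quality changes. In F# minor the chord on G# is G#–B–D.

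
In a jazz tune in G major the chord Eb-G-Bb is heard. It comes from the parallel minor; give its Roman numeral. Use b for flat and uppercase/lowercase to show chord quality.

bVI

Eb is the lowered form of scale degree 6 in G major (the diatonic degree 6 is E). The diatonic chord on degree 6 would be Em (vi), but Eb–G–Bb is the major chord from G minor. As a borrowed chord it is labeled bVI.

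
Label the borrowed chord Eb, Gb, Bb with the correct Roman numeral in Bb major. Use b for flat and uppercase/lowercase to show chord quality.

The root Eb is the diatonic 4th degree of Bb major; the borrowing shows in the chord quality. Diatonically Bb major has Eb (IV) on that degree; Eb–Gb–Bb is instead the minor chord native to Bb minor, so it takes the label iv.

iv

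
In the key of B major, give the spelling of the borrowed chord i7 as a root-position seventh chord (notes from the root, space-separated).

i7 is built on scale degree 1, which is B in both B major and its parallel. Building the minor-seventh chord from the parallel minor on B: B–D–F#–A.

B D F# A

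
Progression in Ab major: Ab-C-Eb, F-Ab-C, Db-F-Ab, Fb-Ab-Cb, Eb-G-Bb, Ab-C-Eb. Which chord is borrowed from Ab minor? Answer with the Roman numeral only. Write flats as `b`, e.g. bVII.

bVI

In Ab major the diatonic chords are Ab, Bbm, Cm, Db, Eb, Fm, Gdim. Ab–C–Eb = Ab, F–Ab–C = Fm, Db–F–Ab = Db and Eb–G–Bb = Eb all belong to that set. But Fb–Ab–Cb is foreign: the diatonic vi on degree 6 is Fm, whereas Fb comes from Ab minor. It is labeled bVI.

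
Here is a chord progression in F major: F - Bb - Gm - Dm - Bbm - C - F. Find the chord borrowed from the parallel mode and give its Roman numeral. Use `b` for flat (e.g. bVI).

iv

F major has the diatonic set F, Gm, Am, Bb, C, Dm, Edim. F, Bb, Gm, Dm and C all belong to that set. Bbm (Bb–Db–F) doesn't fit — on degree 4 F major would have Bb (IV). Bbm is the degree-4 chord of F minor, so it is the borrowed iv.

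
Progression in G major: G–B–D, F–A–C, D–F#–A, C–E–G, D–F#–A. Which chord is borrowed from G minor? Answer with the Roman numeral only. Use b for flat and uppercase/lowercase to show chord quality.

bVII

In G major the diatonic chords are G, Am, Bm, C, D, Em, F#dim. G–B–D = G, D–F#–A = D and C–E–G = C all belong to that set. F–A–C is not: scale degree 7 in G major carries F#dim (vii°). In G minor the chord on that degree is F, so here it functions as bVII, borrowed from the parallel minor.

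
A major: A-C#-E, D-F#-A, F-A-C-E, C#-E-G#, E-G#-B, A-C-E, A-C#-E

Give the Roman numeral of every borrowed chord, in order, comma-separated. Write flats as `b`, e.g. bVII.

A major has the diatonic set A, Bm, C#m, D, E, F#m, G#dim. A–C#–E = A, D–F#–A = D, C#–E–G# = C#m and E–G#–B = E are all diatonic. But F–A–C–E is foreign: the diatonic vi on degree 6 is F#m, whereas Fmaj7 comes from A minor. It is labeled bVImaj7. A–C–E doesn't fit — on degree 1 A major would have A (I). Am is the degree-1 chord of A minor, so it is the borrowed i.

bVImaj7, i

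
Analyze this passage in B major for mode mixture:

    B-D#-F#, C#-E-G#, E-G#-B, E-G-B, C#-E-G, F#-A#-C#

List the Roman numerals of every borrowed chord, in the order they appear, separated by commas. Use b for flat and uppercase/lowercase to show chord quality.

iv, ii°

B major has the diatonic set B, C#m, D#m, E, F#, G#m, A#dim. B–D#–F# = B, C#–E–G# = C#m, E–G#–B = E and F#–A#–C# = F# are all diatonic. E–G–B is not: scale degree 4 in B major carries E (IV). In B minor the chord on that degree is Em, so here it functions as iv, borrowed from the parallel minor. C#–E–G is not: scale degree 2 in B major carries C#m (ii). In B minor the chord on that degree is C#dim, so here it functions as ii°, borrowed from the parallel minor.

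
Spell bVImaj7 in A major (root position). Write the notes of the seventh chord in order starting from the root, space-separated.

Scale degree 6 in A major is F#. bVImaj7 uses the lowered form, F, taken from A minor. In A minor the chord on F is F–A–C–E.

F A C E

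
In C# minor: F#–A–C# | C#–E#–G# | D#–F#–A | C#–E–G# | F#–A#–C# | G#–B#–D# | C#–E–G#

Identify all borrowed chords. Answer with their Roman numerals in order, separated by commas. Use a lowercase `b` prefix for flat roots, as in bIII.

In C# minor (with V from harmonic minor) the diatonic chords are C#m, D#dim, E, F#m, G#, A, B. Of the given chords, F#–A–C# = F#m, D#–F#–A = D#dim, C#–E–G# = C#m and G#–B#–D# = G# are diatonic. C#–E#–G# is not: scale degree 1 in C# minor carries C#m (i). In C# major the chord on that degree is C#, so here it functions as I, borrowed from the parallel major. F#–A#–C# doesn't fit — on degree 4 C# minor would have F#m (iv). F# is the degree-4 chord of C# major, so it is the borrowed IV.

I, IV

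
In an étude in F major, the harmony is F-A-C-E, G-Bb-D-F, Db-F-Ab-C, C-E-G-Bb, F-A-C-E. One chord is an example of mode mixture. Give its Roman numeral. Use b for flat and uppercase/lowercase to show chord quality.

bVImaj7

F major has the diatonic set F, Gm, Am, Bb, C, Dm, Edim. F–A–C–E = Fmaj7, G–Bb–D–F = Gm7 and C–E–G–Bb = C7 are all diatonic. Db–F–Ab–C is not: scale degree 6 in F major carries Dm (vi). In F minor the chord on that degree is Dbmaj7, so here it functions as bVImaj7, borrowed from the parallel minor.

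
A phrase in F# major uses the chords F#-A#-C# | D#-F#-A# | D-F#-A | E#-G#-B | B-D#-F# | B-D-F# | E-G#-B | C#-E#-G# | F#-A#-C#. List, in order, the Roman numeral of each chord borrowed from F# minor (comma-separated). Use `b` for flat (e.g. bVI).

The diatonic triads in F# major are F#, G#m, A#m, B, C#, D#m, E#dim. F#–A#–C# = F#, D#–F#–A# = D#m, E#–G#–B = E#dim, B–D#–F# = B and C#–E#–G# = C# all belong to that set. But D–F#–A is foreign: the diatonic vi on degree 6 is D#m, whereas D comes from F# minor. It is labeled bVI. B–D–F# doesn't fit — on degree 4 F# major would have B (IV). Bm is the degree-4 chord of F# minor, so it is the borrowed iv. But E–G#–B is foreign: the diatonic vii° on degree 7 is E#dim, whereas E comes from F# minor. It is labeled bVII.

bVI, iv, bVII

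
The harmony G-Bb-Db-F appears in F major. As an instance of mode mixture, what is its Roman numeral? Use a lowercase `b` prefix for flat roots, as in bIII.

G is scale degree 2 in F major. G–Bb–Db–F is a half-diminished-seventh chord — the form found in F minor, not the diatonic ii (Gm). Borrowed into F major it is written iiø7.

iiø7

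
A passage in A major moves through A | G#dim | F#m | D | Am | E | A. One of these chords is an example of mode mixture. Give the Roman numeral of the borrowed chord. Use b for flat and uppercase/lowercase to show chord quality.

The diatonic triads in A major are A, Bm, C#m, D, E, F#m, G#dim. Of the given chords, A, G#dim, F#m, D and E are diatonic. But Am (A–C–E) is foreign: the diatonic I on degree 1 is A, whereas Am comes from A minor. It is labeled i.

i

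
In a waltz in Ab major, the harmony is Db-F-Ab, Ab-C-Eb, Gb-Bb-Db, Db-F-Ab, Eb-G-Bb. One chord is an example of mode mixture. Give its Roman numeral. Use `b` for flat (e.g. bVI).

Ab major has the diatonic set Ab, Bbm, Cm, Db, Eb, Fm, Gdim. Db–F–Ab = Db, Ab–C–Eb = Ab and Eb–G–Bb = Eb all belong to that set. But Gb–Bb–Db is foreign: the diatonic vii° on degree 7 is Gdim, whereas Gb comes from Ab minor. It is labeled bVII.

bVII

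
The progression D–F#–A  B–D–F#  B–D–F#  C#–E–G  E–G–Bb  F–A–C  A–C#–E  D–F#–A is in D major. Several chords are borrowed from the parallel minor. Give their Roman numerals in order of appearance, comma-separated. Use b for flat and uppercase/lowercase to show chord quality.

In D major the diatonic chords are D, Em, F#m, G, A, Bm, C#dim. Of the given chords, D–F#–A = D, B–D–F# = Bm, C#–E–G = C#dim and A–C#–E = A are diatonic. E–G–Bb is not: scale degree 2 in D major carries Em (ii). In D minor the chord on that degree is Edim, so here it functions as ii°, borrowed from the parallel minor. F–A–C doesn't fit — on degree 3 D major would have F#m (iii). F is the degree-3 chord of D minor, so it is the borrowed bIII.

ii°, bIII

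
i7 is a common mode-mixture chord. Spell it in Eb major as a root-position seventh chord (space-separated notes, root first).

Eb Gb Bb Db

i7 is built on scale degree 1, which is Eb in both Eb major and its parallel. Stacking thirds in Eb minor on Eb gives Eb–Gb–Bb–Db.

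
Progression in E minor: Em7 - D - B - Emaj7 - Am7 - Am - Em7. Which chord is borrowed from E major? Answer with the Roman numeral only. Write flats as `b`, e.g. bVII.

E minor has the diatonic set Em, F#dim, G, Am, B, C, D (with V from harmonic minor). Em7, D, B, Am7 and Am are all diatonic. But Emaj7 (E–G#–B–D#) is foreign: the diatonic i on degree 1 is Em, whereas Emaj7 comes from E major. It is labeled Imaj7.

Imaj7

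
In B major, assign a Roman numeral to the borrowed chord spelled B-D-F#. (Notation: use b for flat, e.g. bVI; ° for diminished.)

The root B is the diatonic 1st degree of B major; the borrowing shows in the chord quality. Diatonically B major has B (I) on that degree; B–D–F# is instead the minor chord native to B minor, so it takes the label i.

i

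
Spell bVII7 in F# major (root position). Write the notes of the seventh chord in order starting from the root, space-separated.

The root of bVII7 is the lowered 7th degree: E# becomes E. Stacking thirds in F# minor on E gives E–G#–B–D.

E G# B D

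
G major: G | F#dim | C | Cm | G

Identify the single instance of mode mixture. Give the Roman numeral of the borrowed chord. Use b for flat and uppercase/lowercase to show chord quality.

iv

The diatonic triads in G major are G, Am, Bm, C, D, Em, F#dim. G, F#dim and C all belong to that set. Cm (C–Eb–G) doesn't fit — on degree 4 G major would have C (IV). Cm is the degree-4 chord of G minor, so it is the borrowed iv.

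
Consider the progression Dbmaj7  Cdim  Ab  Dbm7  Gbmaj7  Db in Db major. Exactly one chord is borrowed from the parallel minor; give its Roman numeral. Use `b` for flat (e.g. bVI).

i7

The diatonic triads in Db major are Db, Ebm, Fm, Gb, Ab, Bbm, Cdim. Dbmaj7, Cdim, Ab, Gbmaj7 and Db all belong to that set. Dbm7 (Db–Fb–Ab–Cb) is not: scale degree 1 in Db major carries Db (I). In Db minor the chord on that degree is Dbm7, so here it functions as i7, borrowed from the parallel minor.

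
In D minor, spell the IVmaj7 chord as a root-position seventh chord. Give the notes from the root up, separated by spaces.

IVmaj7 is built on scale degree 4, which is G in both D minor and its parallel. In D major the chord on G is G–B–D–F#.

G B D F#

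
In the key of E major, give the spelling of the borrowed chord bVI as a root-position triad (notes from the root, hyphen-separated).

C-E-G

Scale degree 6 in E major is C#. bVI uses the lowered form, C, taken from E minor. Stacking thirds in E minor on C gives C–E–G.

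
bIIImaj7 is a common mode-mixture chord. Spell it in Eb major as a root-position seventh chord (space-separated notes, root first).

Scale degree 3 in Eb major is G. bIIImaj7 uses the lowered form, Gb, taken from Eb minor. In Eb minor the chord on Gb is Gb–Bb–Db–F.

Gb Bb Db F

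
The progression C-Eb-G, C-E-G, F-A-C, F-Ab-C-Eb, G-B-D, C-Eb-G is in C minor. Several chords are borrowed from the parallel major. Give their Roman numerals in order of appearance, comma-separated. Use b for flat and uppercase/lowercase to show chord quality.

I, IV

C minor has the diatonic set Cm, Ddim, Eb, Fm, G, Ab, Bb (with V from harmonic minor). C–Eb–G = Cm, F–Ab–C–Eb = Fm7 and G–B–D = G are all diatonic. C–E–G is not: scale degree 1 in C minor carries Cm (i). In C major the chord on that degree is C, so here it functions as I, borrowed from the parallel major. F–A–C doesn't fit — on degree 4 C minor would have Fm (iv). F is the degree-4 chord of C major, so it is the borrowed IV.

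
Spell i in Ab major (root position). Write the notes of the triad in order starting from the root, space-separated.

The root, Ab, is scale degree 1 — the same note in Ab major and Ab minor; only the chord quality changes. In Ab minor the chord on Ab is Ab–Cb–Eb.

Ab Cb Eb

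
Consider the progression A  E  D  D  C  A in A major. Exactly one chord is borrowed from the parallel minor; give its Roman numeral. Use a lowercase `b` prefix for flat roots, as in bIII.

The diatonic triads in A major are A, Bm, C#m, D, E, F#m, G#dim. Of the given chords, A, E and D are diatonic. But C (C–E–G) is foreign: the diatonic iii on degree 3 is C#m, whereas C comes from A minor. It is labeled bIII.

bIII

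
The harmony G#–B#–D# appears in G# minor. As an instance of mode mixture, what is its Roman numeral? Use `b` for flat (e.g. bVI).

The root G# is the diatonic 1st degree of G# minor; the borrowing shows in the chord quality. G#–B#–D# is a major chord — the form found in G# major, not the diatonic i (G#m). Borrowed into G# minor it is written I.

I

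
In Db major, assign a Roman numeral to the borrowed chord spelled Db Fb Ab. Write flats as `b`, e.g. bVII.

Db is scale degree 1 in Db major. Db–Fb–Ab is a minor chord — the form found in Db minor, not the diatonic I (Db). Borrowed into Db major it is written i.

i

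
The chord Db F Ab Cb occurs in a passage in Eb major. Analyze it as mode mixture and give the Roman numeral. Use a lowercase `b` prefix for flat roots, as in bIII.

The root Db is the lowered 7th scale degree — diatonically Eb major has D there. Db–F–Ab–Cb is a dominant-seventh chord — the form found in Eb minor, not the diatonic vii° (Ddim). Borrowed into Eb major it is written bVII7.

bVII7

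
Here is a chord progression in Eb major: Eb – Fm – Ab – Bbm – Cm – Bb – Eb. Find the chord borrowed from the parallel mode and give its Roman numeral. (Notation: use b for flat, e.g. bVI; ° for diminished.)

v

The diatonic triads in Eb major are Eb, Fm, Gm, Ab, Bb, Cm, Ddim. Eb, Fm, Ab, Cm and Bb are all diatonic. Bbm (Bb–Db–F) is not: scale degree 5 in Eb major carries Bb (V). In Eb minor the chord on that degree is Bbm, so here it functions as v, borrowed from the parallel minor.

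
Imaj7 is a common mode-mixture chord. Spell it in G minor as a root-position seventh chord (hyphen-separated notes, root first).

G-B-D-F#

Imaj7 is built on scale degree 1, which is G in both G minor and its parallel. Building the major-seventh chord from the parallel major on G: G–B–D–F#.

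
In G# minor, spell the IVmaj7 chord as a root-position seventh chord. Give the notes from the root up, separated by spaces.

IVmaj7 is built on scale degree 4, which is C# in both G# minor and its parallel. In G# major the chord on C# is C#–E#–G#–B#.

C# E# G# B#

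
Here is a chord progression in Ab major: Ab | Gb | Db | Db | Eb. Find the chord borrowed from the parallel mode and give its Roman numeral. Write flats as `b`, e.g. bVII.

bVII

In Ab major the diatonic chords are Ab, Bbm, Cm, Db, Eb, Fm, Gdim. Of the given chords, Ab, Db and Eb are diatonic. Gb (Gb–Bb–Db) is not: scale degree 7 in Ab major carries Gdim (vii°). In Ab minor the chord on that degree is Gb, so here it functions as bVII, borrowed from the parallel minor.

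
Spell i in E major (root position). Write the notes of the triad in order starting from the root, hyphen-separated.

E-G-B

i is built on scale degree 1, which is E in both E major and its parallel. Stacking thirds in E minor on E gives E–G–B.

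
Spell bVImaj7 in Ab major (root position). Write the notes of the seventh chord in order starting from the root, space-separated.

Fb Ab Cb Eb

Scale degree 6 in Ab major is F. bVImaj7 uses the lowered form, Fb, taken from Ab minor. Stacking thirds in Ab minor on Fb gives Fb–Ab–Cb–Eb.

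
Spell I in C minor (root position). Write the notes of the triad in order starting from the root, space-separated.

I is built on scale degree 1, which is C in both C minor and its parallel. Building the major chord from the parallel major on C: C–E–G.

C E G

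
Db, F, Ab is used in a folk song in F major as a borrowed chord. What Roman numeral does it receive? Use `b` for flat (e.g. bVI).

bVI

Db is the lowered form of scale degree 6 in F major (the diatonic degree 6 is D). Db–F–Ab is a major chord — the form found in F minor, not the diatonic vi (Dm). Borrowed into F major it is written bVI.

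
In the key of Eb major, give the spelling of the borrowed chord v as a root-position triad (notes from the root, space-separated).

Bb Db F

v is built on scale degree 5, which is Bb in both Eb major and its parallel. Stacking thirds in Eb minor on Bb gives Bb–Db–F.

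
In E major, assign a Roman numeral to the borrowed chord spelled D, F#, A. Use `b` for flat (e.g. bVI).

bVII

The root D is the lowered 7th scale degree — diatonically E major has D# there. The diatonic chord on degree 7 would be D#dim (vii°), but D–F#–A is the major chord from E minor. As a borrowed chord it is labeled bVII.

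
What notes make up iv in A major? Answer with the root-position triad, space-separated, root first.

D F A

iv is built on scale degree 4, which is D in both A major and its parallel. Stacking thirds in A minor on D gives D–F–A.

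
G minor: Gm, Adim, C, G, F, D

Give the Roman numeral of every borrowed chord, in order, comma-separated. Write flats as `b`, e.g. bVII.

The diatonic triads in G minor (with V from harmonic minor) are Gm, Adim, Bb, Cm, D, Eb, F. Of the given chords, Gm, Adim, F and D are diatonic. C (C–E–G) is not: scale degree 4 in G minor carries Cm (iv). In G major the chord on that degree is C, so here it functions as IV, borrowed from the parallel major. G (G–B–D) doesn't fit — on degree 1 G minor would have Gm (i). G is the degree-1 chord of G major, so it is the borrowed I.

IV, I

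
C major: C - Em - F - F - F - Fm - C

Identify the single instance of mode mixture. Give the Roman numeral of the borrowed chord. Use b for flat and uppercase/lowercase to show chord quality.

C major has the diatonic set C, Dm, Em, F, G, Am, Bdim. Of the given chords, C, Em and F are diatonic. Fm (F–Ab–C) is not: scale degree 4 in C major carries F (IV). In C minor the chord on that degree is Fm, so here it functions as iv, borrowed from the parallel minor.

iv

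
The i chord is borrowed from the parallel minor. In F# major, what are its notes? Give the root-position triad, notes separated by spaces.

F# A C#

i is built on scale degree 1, which is F# in both F# major and its parallel. Stacking thirds in F# minor on F# gives F#–A–C#.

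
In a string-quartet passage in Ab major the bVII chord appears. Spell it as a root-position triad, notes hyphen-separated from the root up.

Gb-Bb-Db

Scale degree 7 in Ab major is G. bVII uses the lowered form, Gb, taken from Ab minor. Building the major chord from the parallel minor on Gb: Gb–Bb–Db.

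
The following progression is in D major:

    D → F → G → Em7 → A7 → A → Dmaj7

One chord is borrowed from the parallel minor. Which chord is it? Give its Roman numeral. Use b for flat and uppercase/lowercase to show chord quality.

In D major the diatonic chords are D, Em, F#m, G, A, Bm, C#dim. D, G, Em7, A7, A and Dmaj7 all belong to that set. But F (F–A–C) is foreign: the diatonic iii on degree 3 is F#m, whereas F comes from D minor. It is labeled bIII.

bIII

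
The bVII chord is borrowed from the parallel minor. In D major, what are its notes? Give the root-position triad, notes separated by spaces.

C E G

Scale degree 7 in D major is C#. bVII uses the lowered form, C, taken from D minor. In D minor the chord on C is C–E–G.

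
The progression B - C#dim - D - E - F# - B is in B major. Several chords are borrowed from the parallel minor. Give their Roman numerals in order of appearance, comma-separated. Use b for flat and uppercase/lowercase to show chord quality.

B major has the diatonic set B, C#m, D#m, E, F#, G#m, A#dim. B, E and F# all belong to that set. C#dim (C#–E–G) doesn't fit — on degree 2 B major would have C#m (ii). C#dim is the degree-2 chord of B minor, so it is the borrowed ii°. But D (D–F#–A) is foreign: the diatonic iii on degree 3 is D#m, whereas D comes from B minor. It is labeled bIII.

ii°, bIII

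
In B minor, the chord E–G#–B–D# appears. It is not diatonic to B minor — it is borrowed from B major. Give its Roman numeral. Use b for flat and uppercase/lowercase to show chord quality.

IVmaj7

The root E is the diatonic 4th degree of B minor; the borrowing shows in the chord quality. Diatonically B minor has Em (iv) on that degree; E–G#–B–D# is instead the major-seventh chord native to B major, so it takes the label IVmaj7.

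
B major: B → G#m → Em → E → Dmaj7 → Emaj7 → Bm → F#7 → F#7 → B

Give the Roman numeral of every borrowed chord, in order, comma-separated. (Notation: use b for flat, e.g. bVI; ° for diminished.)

The diatonic triads in B major are B, C#m, D#m, E, F#, G#m, A#dim. B, G#m, E, Emaj7 and F#7 all belong to that set. But Em (E–G–B) is foreign: the diatonic IV on degree 4 is E, whereas Em comes from B minor. It is labeled iv. Dmaj7 (D–F#–A–C#) doesn't fit — on degree 3 B major would have D#m (iii). Dmaj7 is the degree-3 chord of B minor, so it is the borrowed bIIImaj7. Bm (B–D–F#) is not: scale degree 1 in B major carries B (I). In B minor the chord on that degree is Bm, so here it functions as i, borrowed from the parallel minor.

iv, bIIImaj7, i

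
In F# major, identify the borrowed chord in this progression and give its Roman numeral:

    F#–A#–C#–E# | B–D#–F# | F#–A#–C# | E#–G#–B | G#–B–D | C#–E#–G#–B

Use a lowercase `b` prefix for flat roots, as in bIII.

F# major has the diatonic set F#, G#m, A#m, B, C#, D#m, E#dim. Of the given chords, F#–A#–C#–E# = F#maj7, B–D#–F# = B, F#–A#–C# = F#, E#–G#–B = E#dim and C#–E#–G#–B = C#7 are diatonic. G#–B–D doesn't fit — on degree 2 F# major would have G#m (ii). G#dim is the degree-2 chord of F# minor, so it is the borrowed ii°.

ii°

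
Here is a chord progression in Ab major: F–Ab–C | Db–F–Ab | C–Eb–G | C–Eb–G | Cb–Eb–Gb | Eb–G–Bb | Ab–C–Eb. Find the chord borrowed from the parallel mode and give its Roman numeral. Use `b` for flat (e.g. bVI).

bIII

The diatonic triads in Ab major are Ab, Bbm, Cm, Db, Eb, Fm, Gdim. Of the given chords, F–Ab–C = Fm, Db–F–Ab = Db, C–Eb–G = Cm, Eb–G–Bb = Eb and Ab–C–Eb = Ab are diatonic. But Cb–Eb–Gb is foreign: the diatonic iii on degree 3 is Cm, whereas Cb comes from Ab minor. It is labeled bIII.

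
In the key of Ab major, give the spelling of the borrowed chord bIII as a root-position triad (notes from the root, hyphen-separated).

Cb-Eb-Gb

bIII is built on the lowered scale degree 3. In Ab major degree 3 is C; lowered it becomes Cb. Stacking thirds in Ab minor on Cb gives Cb–Eb–Gb.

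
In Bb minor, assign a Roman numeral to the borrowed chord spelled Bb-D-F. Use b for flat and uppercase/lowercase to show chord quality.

The root Bb is the diatonic 1st degree of Bb minor; the borrowing shows in the chord quality. Diatonically Bb minor has Bbm (i) on that degree; Bb–D–F is instead the major chord native to Bb major, so it takes the label I.

I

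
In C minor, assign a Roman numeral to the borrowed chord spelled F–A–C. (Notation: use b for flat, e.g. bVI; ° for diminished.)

The root F is the diatonic 4th degree of C minor; the borrowing shows in the chord quality. The diatonic chord on degree 4 would be Fm (iv), but F–A–C is the major chord from C major. As a borrowed chord it is labeled IV.

IV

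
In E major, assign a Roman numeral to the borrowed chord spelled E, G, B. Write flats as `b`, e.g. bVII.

i

The root E is the diatonic 1st degree of E major; the borrowing shows in the chord quality. The diatonic chord on degree 1 would be E (I), but E–G–B is the minor chord from E minor. As a borrowed chord it is labeled i.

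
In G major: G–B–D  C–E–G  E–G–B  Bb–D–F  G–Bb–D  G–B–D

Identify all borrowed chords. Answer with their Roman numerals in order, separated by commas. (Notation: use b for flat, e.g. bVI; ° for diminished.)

In G major the diatonic chords are G, Am, Bm, C, D, Em, F#dim. G–B–D = G, C–E–G = C and E–G–B = Em all belong to that set. Bb–D–F is not: scale degree 3 in G major carries Bm (iii). In G minor the chord on that degree is Bb, so here it functions as bIII, borrowed from the parallel minor. G–Bb–D doesn't fit — on degree 1 G major would have G (I). Gm is the degree-1 chord of G minor, so it is the borrowed i.

bIII, i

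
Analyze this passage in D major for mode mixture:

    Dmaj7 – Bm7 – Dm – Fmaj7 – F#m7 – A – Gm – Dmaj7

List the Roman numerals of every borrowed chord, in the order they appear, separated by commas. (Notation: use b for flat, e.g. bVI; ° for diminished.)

i, bIIImaj7, iv

In D major the diatonic chords are D, Em, F#m, G, A, Bm, C#dim. Dmaj7, Bm7, F#m7 and A are all diatonic. Dm (D–F–A) doesn't fit — on degree 1 D major would have D (I). Dm is the degree-1 chord of D minor, so it is the borrowed i. Fmaj7 (F–A–C–E) is not: scale degree 3 in D major carries F#m (iii). In D minor the chord on that degree is Fmaj7, so here it functions as bIIImaj7, borrowed from the parallel minor. But Gm (G–Bb–D) is foreign: the diatonic IV on degree 4 is G, whereas Gm comes from D minor. It is labeled iv.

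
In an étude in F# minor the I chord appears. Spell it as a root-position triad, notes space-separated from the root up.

The root, F#, is scale degree 1 — the same note in F# minor and F# major; only the chord quality changes. In F# major the chord on F# is F#–A#–C#.

F# A# C#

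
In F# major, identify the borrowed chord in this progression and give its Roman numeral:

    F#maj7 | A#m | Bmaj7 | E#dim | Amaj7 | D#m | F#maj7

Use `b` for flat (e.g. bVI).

bIIImaj7

The diatonic triads in F# major are F#, G#m, A#m, B, C#, D#m, E#dim. F#maj7, A#m, Bmaj7, E#dim and D#m all belong to that set. Amaj7 (A–C#–E–G#) doesn't fit — on degree 3 F# major would have A#m (iii). Amaj7 is the degree-3 chord of F# minor, so it is the borrowed bIIImaj7.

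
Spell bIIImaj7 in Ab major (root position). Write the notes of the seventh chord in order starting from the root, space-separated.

Scale degree 3 in Ab major is C. bIIImaj7 uses the lowered form, Cb, taken from Ab minor. Stacking thirds in Ab minor on Cb gives Cb–Eb–Gb–Bb.

Cb Eb Gb Bb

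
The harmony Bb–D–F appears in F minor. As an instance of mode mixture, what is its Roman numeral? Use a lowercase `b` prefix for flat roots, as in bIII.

The root Bb is the diatonic 4th degree of F minor; the borrowing shows in the chord quality. The diatonic chord on degree 4 would be Bbm (iv), but Bb–D–F is the major chord from F major. As a borrowed chord it is labeled IV.

IV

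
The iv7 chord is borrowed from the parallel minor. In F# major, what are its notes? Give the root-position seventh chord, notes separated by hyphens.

iv7 is built on scale degree 4, which is B in both F# major and its parallel. Stacking thirds in F# minor on B gives B–D–F#–A.

B-D-F#-A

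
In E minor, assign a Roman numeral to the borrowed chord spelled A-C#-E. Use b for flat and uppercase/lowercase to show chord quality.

IV

The root A is the diatonic 4th degree of E minor; the borrowing shows in the chord quality. The diatonic chord on degree 4 would be Am (iv), but A–C#–E is the major chord from E major. As a borrowed chord it is labeled IV.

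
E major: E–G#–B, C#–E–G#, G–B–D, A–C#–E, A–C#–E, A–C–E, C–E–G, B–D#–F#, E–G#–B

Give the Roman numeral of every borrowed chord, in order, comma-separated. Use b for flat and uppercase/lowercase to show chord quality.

bIII, iv, bVI

E major has the diatonic set E, F#m, G#m, A, B, C#m, D#dim. Of the given chords, E–G#–B = E, C#–E–G# = C#m, A–C#–E = A and B–D#–F# = B are diatonic. But G–B–D is foreign: the diatonic iii on degree 3 is G#m, whereas G comes from E minor. It is labeled bIII. A–C–E is not: scale degree 4 in E major carries A (IV). In E minor the chord on that degree is Am, so here it functions as iv, borrowed from the parallel minor. C–E–G doesn't fit — on degree 6 E major would have C#m (vi). C is the degree-6 chord of E minor, so it is the borrowed bVI.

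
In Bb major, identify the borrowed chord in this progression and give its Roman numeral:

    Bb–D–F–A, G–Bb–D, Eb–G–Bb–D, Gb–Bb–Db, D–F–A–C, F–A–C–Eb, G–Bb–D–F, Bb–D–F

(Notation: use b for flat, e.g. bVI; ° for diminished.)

bVI

Bb major has the diatonic set Bb, Cm, Dm, Eb, F, Gm, Adim. Bb–D–F–A = Bbmaj7, G–Bb–D = Gm, Eb–G–Bb–D = Ebmaj7, D–F–A–C = Dm7, F–A–C–Eb = F7, G–Bb–D–F = Gm7 and Bb–D–F = Bb all belong to that set. But Gb–Bb–Db is foreign: the diatonic vi on degree 6 is Gm, whereas Gb comes from Bb minor. It is labeled bVI.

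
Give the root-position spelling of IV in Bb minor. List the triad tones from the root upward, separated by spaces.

Eb G Bb

IV is built on scale degree 4, which is Eb in both Bb minor and its parallel. Stacking thirds in Bb major on Eb gives Eb–G–Bb.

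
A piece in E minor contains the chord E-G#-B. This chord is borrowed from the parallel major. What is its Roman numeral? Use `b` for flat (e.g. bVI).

I

The root E is the diatonic 1st degree of E minor; the borrowing shows in the chord quality. The diatonic chord on degree 1 would be Em (i), but E–G#–B is the major chord from E major. As a borrowed chord it is labeled I.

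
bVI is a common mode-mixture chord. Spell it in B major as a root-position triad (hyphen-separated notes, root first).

G-B-D

The root of bVI is the lowered 6th degree: G# becomes G. Building the major chord from the parallel minor on G: G–B–D.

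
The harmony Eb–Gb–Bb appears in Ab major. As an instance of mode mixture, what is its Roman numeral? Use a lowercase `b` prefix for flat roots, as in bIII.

Eb is scale degree 5 in Ab major. Diatonically Ab major has Eb (V) on that degree; Eb–Gb–Bb is instead the minor chord native to Ab minor, so it takes the label v.

v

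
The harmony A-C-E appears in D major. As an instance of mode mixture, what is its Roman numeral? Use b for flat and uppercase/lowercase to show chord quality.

A is scale degree 5 in D major. The diatonic chord on degree 5 would be A (V), but A–C–E is the minor chord from D minor. As a borrowed chord it is labeled v.

v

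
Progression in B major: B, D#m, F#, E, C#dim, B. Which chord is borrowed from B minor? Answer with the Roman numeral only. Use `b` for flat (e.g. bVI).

ii°

In B major the diatonic chords are B, C#m, D#m, E, F#, G#m, A#dim. Of the given chords, B, D#m, F# and E are diatonic. C#dim (C#–E–G) is not: scale degree 2 in B major carries C#m (ii). In B minor the chord on that degree is C#dim, so here it functions as ii°, borrowed from the parallel minor.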